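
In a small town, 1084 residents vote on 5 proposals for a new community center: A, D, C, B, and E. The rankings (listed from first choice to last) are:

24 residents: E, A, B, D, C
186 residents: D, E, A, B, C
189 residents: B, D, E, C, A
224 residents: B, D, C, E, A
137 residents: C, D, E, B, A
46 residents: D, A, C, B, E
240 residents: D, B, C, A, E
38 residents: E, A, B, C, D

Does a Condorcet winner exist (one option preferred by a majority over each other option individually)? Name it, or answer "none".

D vs A: 1022–62 for D.
D vs C: 909–175 for D.
D vs B: 609–475 for D.
D vs E: 1022–62 for D.
D beats every other option head-to-head.

D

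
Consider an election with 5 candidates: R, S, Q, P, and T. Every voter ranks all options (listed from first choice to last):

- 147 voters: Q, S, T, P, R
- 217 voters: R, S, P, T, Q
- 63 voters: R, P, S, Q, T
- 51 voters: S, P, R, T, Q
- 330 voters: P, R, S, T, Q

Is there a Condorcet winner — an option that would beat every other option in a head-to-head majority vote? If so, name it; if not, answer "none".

Checking pairwise contests:
P beats R 528–280.
R beats S 610–198.
R beats Q 661–147.
S beats P 415–393.
R beats T 661–147.
Every option loses at least one head-to-head, so there is no Condorcet winner.

none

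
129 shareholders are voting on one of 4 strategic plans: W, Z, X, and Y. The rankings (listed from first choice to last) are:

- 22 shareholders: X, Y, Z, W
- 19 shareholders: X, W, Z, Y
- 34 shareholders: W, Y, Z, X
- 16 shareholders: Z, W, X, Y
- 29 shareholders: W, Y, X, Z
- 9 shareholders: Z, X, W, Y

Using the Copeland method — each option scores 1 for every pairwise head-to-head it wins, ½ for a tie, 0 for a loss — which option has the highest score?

W: beats Z, X, and Y → score 3.
Z: loses to W, X, and Y → score 0.
X: beats Z and Y; loses to W → score 2.
Y: beats Z; loses to W and X → score 1.
W has the best pairwise record.

W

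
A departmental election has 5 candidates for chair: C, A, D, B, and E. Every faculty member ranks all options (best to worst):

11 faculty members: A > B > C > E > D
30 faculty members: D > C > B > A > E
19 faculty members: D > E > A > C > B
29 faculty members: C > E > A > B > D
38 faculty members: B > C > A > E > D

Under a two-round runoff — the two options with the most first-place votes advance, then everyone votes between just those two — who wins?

B

Round 1 first-place votes: C 29, A 11, D 49, B 38, E 0.
D and B advance.
Runoff: D is preferred to B by 49 voters; B by 78.
B wins the runoff.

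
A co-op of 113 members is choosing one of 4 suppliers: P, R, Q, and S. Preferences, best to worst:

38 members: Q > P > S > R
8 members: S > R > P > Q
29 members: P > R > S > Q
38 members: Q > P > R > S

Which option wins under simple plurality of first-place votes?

Q

First-place votes: P 29, R 0, Q 76, S 8.
Q has the most first-place votes.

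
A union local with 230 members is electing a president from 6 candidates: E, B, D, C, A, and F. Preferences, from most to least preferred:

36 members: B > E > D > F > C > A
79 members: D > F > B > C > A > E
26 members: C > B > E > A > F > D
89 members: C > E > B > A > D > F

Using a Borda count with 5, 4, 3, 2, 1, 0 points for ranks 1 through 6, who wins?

E: 36·4 + 79·0 + 26·3 + 89·4 = 578
B: 36·5 + 79·3 + 26·4 + 89·3 = 788
D: 36·3 + 79·5 + 26·0 + 89·1 = 592
C: 36·1 + 79·2 + 26·5 + 89·5 = 769
A: 36·0 + 79·1 + 26·2 + 89·2 = 309
F: 36·2 + 79·4 + 26·1 + 89·0 = 414
B has the highest Borda score (788).

B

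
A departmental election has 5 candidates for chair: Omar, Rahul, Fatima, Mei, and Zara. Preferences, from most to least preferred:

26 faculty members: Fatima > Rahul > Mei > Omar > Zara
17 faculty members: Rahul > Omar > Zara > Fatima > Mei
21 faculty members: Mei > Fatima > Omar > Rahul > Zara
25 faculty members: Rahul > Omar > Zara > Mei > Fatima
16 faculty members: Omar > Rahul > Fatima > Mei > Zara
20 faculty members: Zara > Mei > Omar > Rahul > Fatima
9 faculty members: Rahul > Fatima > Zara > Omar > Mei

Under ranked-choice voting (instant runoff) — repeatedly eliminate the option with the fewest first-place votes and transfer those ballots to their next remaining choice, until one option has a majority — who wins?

Round 1: Omar 16, Rahul 51, Fatima 26, Mei 21, Zara 20. Eliminate Omar.
Round 2: Rahul 67, Fatima 26, Mei 21, Zara 20. Eliminate Zara.
Round 3: Rahul 67, Fatima 26, Mei 41. Eliminate Fatima.
Round 4: Rahul 93, Mei 41. Rahul has a majority.

Rahul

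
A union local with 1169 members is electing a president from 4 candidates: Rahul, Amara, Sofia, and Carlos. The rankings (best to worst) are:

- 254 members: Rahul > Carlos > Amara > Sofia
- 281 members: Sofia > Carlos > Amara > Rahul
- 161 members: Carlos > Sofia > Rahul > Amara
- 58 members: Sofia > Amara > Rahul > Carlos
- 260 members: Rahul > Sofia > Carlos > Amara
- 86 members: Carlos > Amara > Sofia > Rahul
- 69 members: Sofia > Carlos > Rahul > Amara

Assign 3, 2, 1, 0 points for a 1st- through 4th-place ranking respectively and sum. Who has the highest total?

Carlos

Rahul: 254·3 + 281·0 + 161·1 + 58·1 + 260·3 + 86·0 + 69·1 = 1830
Amara: 254·1 + 281·1 + 161·0 + 58·2 + 260·0 + 86·2 + 69·0 = 823
Sofia: 254·0 + 281·3 + 161·2 + 58·3 + 260·2 + 86·1 + 69·3 = 2152
Carlos: 254·2 + 281·2 + 161·3 + 58·0 + 260·1 + 86·3 + 69·2 = 2209
Carlos has the highest Borda score (2209).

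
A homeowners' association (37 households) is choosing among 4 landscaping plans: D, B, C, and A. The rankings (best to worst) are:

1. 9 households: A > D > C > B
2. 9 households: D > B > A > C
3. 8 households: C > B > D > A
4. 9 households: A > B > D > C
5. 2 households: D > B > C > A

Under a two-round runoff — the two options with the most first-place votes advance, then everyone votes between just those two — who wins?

Round 1 first-place votes: D 11, B 0, C 8, A 18.
A and D advance.
Runoff: A is preferred to D by 18 voters; D by 19.
D wins the runoff.

D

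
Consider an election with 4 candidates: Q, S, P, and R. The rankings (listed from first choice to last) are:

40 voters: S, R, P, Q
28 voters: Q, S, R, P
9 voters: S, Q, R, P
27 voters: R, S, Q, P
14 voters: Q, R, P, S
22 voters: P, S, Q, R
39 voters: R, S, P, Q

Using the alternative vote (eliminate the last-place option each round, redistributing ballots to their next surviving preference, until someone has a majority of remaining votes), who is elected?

Round 1: Q 42, S 49, P 22, R 66. Eliminate P.
Round 2: Q 42, S 71, R 66. Eliminate Q.
Round 3: S 99, R 80. S has a majority.

S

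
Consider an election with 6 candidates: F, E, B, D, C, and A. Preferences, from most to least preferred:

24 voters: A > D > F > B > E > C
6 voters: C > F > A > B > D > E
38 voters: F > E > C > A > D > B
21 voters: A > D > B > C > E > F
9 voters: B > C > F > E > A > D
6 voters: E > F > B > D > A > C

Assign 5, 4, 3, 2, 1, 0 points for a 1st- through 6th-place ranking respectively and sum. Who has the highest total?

F

F: 24·3 + 6·4 + 38·5 + 21·0 + 9·3 + 6·4 = 337
E: 24·1 + 6·0 + 38·4 + 21·1 + 9·2 + 6·5 = 245
B: 24·2 + 6·2 + 38·0 + 21·3 + 9·5 + 6·3 = 186
D: 24·4 + 6·1 + 38·1 + 21·4 + 9·0 + 6·2 = 236
C: 24·0 + 6·5 + 38·3 + 21·2 + 9·4 + 6·0 = 222
A: 24·5 + 6·3 + 38·2 + 21·5 + 9·1 + 6·1 = 334
F has the highest Borda score (337).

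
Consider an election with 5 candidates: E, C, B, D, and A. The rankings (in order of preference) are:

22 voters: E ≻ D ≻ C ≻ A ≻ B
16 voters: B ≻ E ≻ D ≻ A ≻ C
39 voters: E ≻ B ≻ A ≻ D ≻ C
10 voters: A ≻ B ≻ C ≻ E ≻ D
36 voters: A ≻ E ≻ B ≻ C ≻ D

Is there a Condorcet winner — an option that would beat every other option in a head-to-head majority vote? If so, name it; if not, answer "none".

E vs C: 113–10 for E.
E vs B: 97–26 for E.
E vs D: 123–0 for E.
E vs A: 77–46 for E.
E beats every other option head-to-head.

E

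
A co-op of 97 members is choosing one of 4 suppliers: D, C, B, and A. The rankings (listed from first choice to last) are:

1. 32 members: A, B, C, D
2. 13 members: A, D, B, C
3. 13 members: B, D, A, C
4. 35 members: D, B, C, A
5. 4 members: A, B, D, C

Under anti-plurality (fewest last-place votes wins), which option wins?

B

Last-place votes: D 32, C 30, B 0, A 35.
B is ranked last by the fewest voters, so B wins.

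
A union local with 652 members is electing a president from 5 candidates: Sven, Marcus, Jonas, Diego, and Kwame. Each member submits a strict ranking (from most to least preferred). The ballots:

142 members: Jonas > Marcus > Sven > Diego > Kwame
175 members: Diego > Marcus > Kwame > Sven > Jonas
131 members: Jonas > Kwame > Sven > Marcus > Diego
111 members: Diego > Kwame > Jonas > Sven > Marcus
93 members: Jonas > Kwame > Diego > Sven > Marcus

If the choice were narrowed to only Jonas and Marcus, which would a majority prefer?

Jonas

Voters preferring Jonas to Marcus: 477; preferring Marcus to Jonas: 175.
Jonas wins the head-to-head.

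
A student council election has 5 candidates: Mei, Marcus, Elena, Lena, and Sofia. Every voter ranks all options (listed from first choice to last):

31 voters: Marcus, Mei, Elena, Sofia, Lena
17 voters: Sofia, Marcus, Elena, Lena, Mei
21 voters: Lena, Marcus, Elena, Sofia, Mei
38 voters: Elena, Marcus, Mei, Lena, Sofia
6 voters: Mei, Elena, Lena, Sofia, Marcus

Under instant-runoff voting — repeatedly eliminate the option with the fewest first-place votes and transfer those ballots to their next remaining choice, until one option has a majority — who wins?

Round 1: Mei 6, Marcus 31, Elena 38, Lena 21, Sofia 17. Eliminate Mei.
Round 2: Marcus 31, Elena 44, Lena 21, Sofia 17. Eliminate Sofia.
Round 3: Marcus 48, Elena 44, Lena 21. Eliminate Lena.
Round 4: Marcus 69, Elena 44. Marcus has a majority.

Marcus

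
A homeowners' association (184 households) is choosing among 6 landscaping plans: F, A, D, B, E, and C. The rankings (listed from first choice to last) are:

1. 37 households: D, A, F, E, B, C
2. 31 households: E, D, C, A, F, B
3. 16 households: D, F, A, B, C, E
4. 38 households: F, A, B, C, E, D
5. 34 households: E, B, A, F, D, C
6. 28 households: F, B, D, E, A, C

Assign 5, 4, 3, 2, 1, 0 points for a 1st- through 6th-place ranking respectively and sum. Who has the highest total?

F

F: 37·3 + 31·1 + 16·4 + 38·5 + 34·2 + 28·5 = 604
A: 37·4 + 31·2 + 16·3 + 38·4 + 34·3 + 28·1 = 540
D: 37·5 + 31·4 + 16·5 + 38·0 + 34·1 + 28·3 = 507
B: 37·1 + 31·0 + 16·2 + 38·3 + 34·4 + 28·4 = 431
E: 37·2 + 31·5 + 16·0 + 38·1 + 34·5 + 28·2 = 493
C: 37·0 + 31·3 + 16·1 + 38·2 + 34·0 + 28·0 = 185
F has the highest Borda score (604).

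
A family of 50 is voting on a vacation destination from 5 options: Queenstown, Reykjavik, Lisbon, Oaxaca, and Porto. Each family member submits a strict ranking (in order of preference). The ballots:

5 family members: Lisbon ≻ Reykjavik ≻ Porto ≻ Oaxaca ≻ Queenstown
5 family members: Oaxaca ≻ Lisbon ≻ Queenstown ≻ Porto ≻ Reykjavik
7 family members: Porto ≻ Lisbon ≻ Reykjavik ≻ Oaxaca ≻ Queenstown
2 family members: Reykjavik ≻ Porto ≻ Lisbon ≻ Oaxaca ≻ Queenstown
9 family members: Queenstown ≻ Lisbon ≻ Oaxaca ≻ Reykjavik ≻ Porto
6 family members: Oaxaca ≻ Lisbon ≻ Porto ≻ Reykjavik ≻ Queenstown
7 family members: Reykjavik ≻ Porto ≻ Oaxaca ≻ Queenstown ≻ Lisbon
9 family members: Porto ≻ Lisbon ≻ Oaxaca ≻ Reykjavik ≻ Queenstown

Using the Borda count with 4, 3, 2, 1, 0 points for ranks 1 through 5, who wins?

Queenstown: 5·0 + 5·2 + 7·0 + 2·0 + 9·4 + 6·0 + 7·1 + 9·0 = 53
Reykjavik: 5·3 + 5·0 + 7·2 + 2·4 + 9·1 + 6·1 + 7·4 + 9·1 = 89
Lisbon: 5·4 + 5·3 + 7·3 + 2·2 + 9·3 + 6·3 + 7·0 + 9·3 = 132
Oaxaca: 5·1 + 5·4 + 7·1 + 2·1 + 9·2 + 6·4 + 7·2 + 9·2 = 108
Porto: 5·2 + 5·1 + 7·4 + 2·3 + 9·0 + 6·2 + 7·3 + 9·4 = 118
Lisbon has the highest Borda score (132).

Lisbon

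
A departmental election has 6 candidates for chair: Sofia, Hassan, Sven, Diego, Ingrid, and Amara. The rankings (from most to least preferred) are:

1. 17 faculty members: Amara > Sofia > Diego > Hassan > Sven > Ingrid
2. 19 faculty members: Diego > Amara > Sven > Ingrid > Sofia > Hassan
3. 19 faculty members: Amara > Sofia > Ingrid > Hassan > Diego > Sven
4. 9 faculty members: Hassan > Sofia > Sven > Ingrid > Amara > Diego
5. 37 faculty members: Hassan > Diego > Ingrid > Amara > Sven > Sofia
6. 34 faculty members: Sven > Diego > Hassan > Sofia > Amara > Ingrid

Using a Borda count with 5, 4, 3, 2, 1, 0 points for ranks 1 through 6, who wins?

Diego

Sofia: 17·4 + 19·1 + 19·4 + 9·4 + 37·0 + 34·2 = 267
Hassan: 17·2 + 19·0 + 19·2 + 9·5 + 37·5 + 34·3 = 404
Sven: 17·1 + 19·3 + 19·0 + 9·3 + 37·1 + 34·5 = 308
Diego: 17·3 + 19·5 + 19·1 + 9·0 + 37·4 + 34·4 = 449
Ingrid: 17·0 + 19·2 + 19·3 + 9·2 + 37·3 + 34·0 = 224
Amara: 17·5 + 19·4 + 19·5 + 9·1 + 37·2 + 34·1 = 373
Diego has the highest Borda score (449).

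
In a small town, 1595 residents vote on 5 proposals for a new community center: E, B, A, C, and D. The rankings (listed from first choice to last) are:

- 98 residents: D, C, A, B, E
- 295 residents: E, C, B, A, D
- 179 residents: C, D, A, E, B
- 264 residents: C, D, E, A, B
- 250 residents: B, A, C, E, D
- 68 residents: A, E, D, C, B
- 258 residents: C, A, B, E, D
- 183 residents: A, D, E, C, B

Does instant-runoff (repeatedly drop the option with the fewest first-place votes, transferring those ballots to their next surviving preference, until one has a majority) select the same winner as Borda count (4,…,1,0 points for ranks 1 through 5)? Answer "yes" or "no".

yes

Instant-runoff — R1 E 295, B 250, A 251, C 701, D 98 (D out); R2 E 295, B 250, A 251, C 799 (C winner). Winner: C.
Borda — scores: E 2965, B 2204, A 3641, C 4734, D 2406. Winner: C.
The two methods agree.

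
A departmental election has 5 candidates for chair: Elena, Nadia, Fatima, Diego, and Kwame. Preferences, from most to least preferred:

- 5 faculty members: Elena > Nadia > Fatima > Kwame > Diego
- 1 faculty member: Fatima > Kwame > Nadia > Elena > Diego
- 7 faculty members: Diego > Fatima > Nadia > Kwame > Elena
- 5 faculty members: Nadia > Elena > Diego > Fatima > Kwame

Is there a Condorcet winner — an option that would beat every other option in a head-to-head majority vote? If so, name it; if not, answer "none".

Nadia vs Elena: 13–5 for Nadia.
Nadia vs Fatima: 10–8 for Nadia.
Nadia vs Diego: 11–7 for Nadia.
Nadia vs Kwame: 17–1 for Nadia.
Nadia beats every other option head-to-head.

Nadia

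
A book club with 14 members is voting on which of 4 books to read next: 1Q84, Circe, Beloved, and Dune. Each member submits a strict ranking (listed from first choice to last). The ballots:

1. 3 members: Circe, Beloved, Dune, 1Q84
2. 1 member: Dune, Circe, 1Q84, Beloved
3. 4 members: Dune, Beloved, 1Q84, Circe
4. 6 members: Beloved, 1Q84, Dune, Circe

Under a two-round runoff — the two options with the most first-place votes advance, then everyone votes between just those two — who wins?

Round 1 first-place votes: 1Q84 0, Circe 3, Beloved 6, Dune 5.
Beloved and Dune advance.
Runoff: Beloved is preferred to Dune by 9 voters; Dune by 5.
Beloved wins the runoff.

Beloved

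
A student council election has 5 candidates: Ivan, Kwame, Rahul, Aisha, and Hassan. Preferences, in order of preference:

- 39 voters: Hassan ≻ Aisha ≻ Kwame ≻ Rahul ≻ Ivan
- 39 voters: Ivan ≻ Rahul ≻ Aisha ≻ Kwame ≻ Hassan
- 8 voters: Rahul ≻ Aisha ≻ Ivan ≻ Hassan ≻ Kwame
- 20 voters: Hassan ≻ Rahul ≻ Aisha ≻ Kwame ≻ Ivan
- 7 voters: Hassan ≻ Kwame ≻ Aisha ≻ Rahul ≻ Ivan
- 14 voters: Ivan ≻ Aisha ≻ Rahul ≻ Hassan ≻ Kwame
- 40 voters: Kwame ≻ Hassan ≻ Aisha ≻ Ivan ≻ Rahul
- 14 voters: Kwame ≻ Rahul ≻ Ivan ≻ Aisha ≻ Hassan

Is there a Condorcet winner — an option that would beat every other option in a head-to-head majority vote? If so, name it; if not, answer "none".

none

Checking pairwise contests:
Kwame beats Ivan 120–61.
Aisha beats Kwame 120–61.
Ivan beats Rahul 93–88.
Hassan beats Aisha 106–75.
Kwame beats Hassan 93–88.
Every option loses at least one head-to-head, so there is no Condorcet winner.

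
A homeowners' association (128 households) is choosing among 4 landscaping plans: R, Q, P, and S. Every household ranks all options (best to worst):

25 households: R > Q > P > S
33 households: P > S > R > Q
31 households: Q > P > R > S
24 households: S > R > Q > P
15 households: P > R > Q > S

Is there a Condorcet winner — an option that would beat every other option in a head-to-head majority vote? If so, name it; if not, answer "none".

none

Checking pairwise contests:
P beats R 79–49.
R beats Q 97–31.
Q beats P 80–48.
R beats S 71–57.
Every option loses at least one head-to-head, so there is no Condorcet winner.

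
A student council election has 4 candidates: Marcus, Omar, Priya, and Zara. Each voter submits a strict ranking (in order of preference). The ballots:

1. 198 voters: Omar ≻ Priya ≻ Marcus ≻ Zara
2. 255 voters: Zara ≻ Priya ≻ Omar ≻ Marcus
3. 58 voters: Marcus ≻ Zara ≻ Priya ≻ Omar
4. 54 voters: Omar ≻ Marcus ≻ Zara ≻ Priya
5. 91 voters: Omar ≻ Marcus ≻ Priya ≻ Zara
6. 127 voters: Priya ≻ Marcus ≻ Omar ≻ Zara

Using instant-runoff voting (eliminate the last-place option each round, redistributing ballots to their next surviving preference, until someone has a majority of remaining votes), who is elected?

Round 1: Marcus 58, Omar 343, Priya 127, Zara 255. Eliminate Marcus.
Round 2: Omar 343, Priya 127, Zara 313. Eliminate Priya.
Round 3: Omar 470, Zara 313. Omar has a majority.

Omar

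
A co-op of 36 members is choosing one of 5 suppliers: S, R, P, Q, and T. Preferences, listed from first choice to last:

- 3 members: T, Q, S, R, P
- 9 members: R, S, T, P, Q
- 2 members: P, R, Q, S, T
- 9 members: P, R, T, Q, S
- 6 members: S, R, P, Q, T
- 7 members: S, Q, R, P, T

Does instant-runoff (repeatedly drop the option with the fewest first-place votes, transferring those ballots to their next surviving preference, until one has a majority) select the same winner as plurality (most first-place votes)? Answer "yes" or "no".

yes

Instant-runoff — R1 S 13, R 9, P 11, Q 0, T 3 (Q out); R2 S 13, R 9, P 11, T 3 (T out); R3 S 16, R 9, P 11 (R out); R4 S 25, P 11 (S winner). Winner: S.
Plurality — first-place votes: S 13, R 9, P 11, Q 0, T 3. Winner: S.
The two methods agree.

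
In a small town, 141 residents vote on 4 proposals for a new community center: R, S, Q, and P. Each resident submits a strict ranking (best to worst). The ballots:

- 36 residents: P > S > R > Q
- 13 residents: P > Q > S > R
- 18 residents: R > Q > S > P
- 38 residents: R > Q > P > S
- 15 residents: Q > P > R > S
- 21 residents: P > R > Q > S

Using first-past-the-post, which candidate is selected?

P

First-place votes: R 56, S 0, Q 15, P 70.
P has the most first-place votes.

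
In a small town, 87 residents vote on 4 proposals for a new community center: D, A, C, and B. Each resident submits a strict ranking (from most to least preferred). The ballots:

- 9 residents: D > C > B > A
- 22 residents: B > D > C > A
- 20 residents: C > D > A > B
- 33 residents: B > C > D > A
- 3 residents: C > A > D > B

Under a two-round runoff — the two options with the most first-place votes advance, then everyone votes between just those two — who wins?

Round 1 first-place votes: D 9, A 0, C 23, B 55.
B and C advance.
Runoff: B is preferred to C by 55 voters; C by 32.
B wins the runoff.

B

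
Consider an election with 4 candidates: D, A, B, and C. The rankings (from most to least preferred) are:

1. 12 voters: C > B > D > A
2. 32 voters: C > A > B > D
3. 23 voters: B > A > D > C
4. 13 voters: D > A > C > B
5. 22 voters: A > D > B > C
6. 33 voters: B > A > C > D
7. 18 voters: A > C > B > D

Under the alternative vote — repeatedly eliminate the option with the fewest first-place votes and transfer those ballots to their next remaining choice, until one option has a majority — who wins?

A

Round 1: D 13, A 40, B 56, C 44. Eliminate D.
Round 2: A 53, B 56, C 44. Eliminate C.
Round 3: A 85, B 68. A has a majority.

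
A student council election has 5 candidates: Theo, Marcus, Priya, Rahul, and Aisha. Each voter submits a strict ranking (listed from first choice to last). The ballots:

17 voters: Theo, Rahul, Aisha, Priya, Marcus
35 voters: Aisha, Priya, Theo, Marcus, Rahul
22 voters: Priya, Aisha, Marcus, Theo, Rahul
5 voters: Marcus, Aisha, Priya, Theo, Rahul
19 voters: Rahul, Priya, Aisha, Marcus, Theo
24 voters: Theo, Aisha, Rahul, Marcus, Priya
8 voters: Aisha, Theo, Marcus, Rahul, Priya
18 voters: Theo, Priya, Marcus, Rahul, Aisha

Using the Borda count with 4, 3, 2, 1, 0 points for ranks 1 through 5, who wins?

Aisha

Theo: 17·4 + 35·2 + 22·1 + 5·1 + 19·0 + 24·4 + 8·3 + 18·4 = 357
Marcus: 17·0 + 35·1 + 22·2 + 5·4 + 19·1 + 24·1 + 8·2 + 18·2 = 194
Priya: 17·1 + 35·3 + 22·4 + 5·2 + 19·3 + 24·0 + 8·0 + 18·3 = 331
Rahul: 17·3 + 35·0 + 22·0 + 5·0 + 19·4 + 24·2 + 8·1 + 18·1 = 201
Aisha: 17·2 + 35·4 + 22·3 + 5·3 + 19·2 + 24·3 + 8·4 + 18·0 = 397
Aisha has the highest Borda score (397).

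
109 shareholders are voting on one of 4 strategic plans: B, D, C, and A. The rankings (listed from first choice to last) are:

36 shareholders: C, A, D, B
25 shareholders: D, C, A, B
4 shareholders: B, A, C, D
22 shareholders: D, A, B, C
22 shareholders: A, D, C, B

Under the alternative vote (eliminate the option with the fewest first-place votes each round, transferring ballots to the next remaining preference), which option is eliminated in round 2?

Round 1: B 4, D 47, C 36, A 22. Eliminate B.
Round 2: D 47, C 36, A 26. Eliminate A.

A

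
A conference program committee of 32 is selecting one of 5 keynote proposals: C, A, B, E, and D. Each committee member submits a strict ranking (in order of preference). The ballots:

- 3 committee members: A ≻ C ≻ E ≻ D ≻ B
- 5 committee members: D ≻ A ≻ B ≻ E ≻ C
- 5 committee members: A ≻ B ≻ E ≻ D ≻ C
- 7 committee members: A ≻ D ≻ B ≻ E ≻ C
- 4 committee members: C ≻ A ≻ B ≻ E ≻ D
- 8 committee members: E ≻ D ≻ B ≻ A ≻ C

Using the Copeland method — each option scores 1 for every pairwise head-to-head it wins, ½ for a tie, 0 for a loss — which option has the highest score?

C: loses to A, B, E, and D → score 0.
A: beats C, B, E, and D → score 4.
B: beats C and E; loses to A and D → score 2.
E: beats C and D; loses to A and B → score 2.
D: beats C and B; loses to A and E → score 2.
A has the best pairwise record.

A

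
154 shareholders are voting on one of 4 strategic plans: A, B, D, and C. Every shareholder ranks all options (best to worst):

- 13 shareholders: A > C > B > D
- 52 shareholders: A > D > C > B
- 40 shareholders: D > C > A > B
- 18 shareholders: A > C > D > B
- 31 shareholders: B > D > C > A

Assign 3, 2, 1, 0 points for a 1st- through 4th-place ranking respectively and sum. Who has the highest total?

A: 13·3 + 52·3 + 40·1 + 18·3 + 31·0 = 289
B: 13·1 + 52·0 + 40·0 + 18·0 + 31·3 = 106
D: 13·0 + 52·2 + 40·3 + 18·1 + 31·2 = 304
C: 13·2 + 52·1 + 40·2 + 18·2 + 31·1 = 225
D has the highest Borda score (304).

D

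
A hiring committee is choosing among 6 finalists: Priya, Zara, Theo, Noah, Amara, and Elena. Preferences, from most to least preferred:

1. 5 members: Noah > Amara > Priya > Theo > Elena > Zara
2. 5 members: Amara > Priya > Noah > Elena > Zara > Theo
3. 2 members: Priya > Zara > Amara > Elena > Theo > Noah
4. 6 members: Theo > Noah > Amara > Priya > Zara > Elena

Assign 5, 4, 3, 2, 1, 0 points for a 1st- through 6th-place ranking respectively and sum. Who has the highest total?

Amara

Priya: 5·3 + 5·4 + 2·5 + 6·2 = 57
Zara: 5·0 + 5·1 + 2·4 + 6·1 = 19
Theo: 5·2 + 5·0 + 2·1 + 6·5 = 42
Noah: 5·5 + 5·3 + 2·0 + 6·4 = 64
Amara: 5·4 + 5·5 + 2·3 + 6·3 = 69
Elena: 5·1 + 5·2 + 2·2 + 6·0 = 19
Amara has the highest Borda score (69).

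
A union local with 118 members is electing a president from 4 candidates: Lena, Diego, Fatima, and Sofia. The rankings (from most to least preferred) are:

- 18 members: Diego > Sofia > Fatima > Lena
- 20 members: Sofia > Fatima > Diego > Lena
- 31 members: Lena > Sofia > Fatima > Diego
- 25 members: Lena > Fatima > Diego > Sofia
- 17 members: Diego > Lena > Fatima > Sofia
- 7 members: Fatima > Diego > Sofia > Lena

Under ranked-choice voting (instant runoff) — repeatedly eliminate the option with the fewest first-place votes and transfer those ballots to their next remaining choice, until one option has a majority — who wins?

Diego

Round 1: Lena 56, Diego 35, Fatima 7, Sofia 20. Eliminate Fatima.
Round 2: Lena 56, Diego 42, Sofia 20. Eliminate Sofia.
Round 3: Lena 56, Diego 62. Diego has a majority.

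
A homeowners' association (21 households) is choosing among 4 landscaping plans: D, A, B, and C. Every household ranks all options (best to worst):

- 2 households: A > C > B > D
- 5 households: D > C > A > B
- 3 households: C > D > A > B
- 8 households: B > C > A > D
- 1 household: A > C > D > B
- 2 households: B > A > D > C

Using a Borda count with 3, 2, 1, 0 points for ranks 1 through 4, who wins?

D: 2·0 + 5·3 + 3·2 + 8·0 + 1·1 + 2·1 = 24
A: 2·3 + 5·1 + 3·1 + 8·1 + 1·3 + 2·2 = 29
B: 2·1 + 5·0 + 3·0 + 8·3 + 1·0 + 2·3 = 32
C: 2·2 + 5·2 + 3·3 + 8·2 + 1·2 + 2·0 = 41
C has the highest Borda score (41).

C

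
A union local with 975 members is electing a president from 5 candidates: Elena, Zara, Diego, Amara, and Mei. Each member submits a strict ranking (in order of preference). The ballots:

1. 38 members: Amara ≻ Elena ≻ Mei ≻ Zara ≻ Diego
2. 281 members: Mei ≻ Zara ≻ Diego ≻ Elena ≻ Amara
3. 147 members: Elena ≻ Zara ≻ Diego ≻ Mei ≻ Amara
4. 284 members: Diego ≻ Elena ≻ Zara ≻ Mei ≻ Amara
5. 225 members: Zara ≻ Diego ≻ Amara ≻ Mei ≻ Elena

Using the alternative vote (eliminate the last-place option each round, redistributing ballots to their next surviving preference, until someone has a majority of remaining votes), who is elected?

Round 1: Elena 147, Zara 225, Diego 284, Amara 38, Mei 281. Eliminate Amara.
Round 2: Elena 185, Zara 225, Diego 284, Mei 281. Eliminate Elena.
Round 3: Zara 372, Diego 284, Mei 319. Eliminate Diego.
Round 4: Zara 656, Mei 319. Zara has a majority.

Zara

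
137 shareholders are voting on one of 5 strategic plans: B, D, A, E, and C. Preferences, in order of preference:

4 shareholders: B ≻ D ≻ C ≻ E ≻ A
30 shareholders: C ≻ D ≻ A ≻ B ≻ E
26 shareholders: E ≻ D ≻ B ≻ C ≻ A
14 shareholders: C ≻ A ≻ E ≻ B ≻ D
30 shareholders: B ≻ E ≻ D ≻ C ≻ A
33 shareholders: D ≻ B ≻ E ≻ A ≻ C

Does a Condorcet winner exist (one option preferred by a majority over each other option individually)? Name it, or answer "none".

none

Checking pairwise contests:
D beats B 89–48.
E beats D 70–67.
B beats A 93–44.
B beats E 97–40.
B beats C 93–44.
Every option loses at least one head-to-head, so there is no Condorcet winner.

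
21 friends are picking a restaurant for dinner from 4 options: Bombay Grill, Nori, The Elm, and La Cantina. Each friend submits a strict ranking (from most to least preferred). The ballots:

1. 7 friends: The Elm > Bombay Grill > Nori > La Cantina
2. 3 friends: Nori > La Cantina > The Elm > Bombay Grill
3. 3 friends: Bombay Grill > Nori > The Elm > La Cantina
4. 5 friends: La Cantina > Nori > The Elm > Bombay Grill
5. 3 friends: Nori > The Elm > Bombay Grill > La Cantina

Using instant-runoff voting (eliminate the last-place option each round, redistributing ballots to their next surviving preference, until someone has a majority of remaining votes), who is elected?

Round 1: Bombay Grill 3, Nori 6, The Elm 7, La Cantina 5. Eliminate Bombay Grill.
Round 2: Nori 9, The Elm 7, La Cantina 5. Eliminate La Cantina.
Round 3: Nori 14, The Elm 7. Nori has a majority.

Nori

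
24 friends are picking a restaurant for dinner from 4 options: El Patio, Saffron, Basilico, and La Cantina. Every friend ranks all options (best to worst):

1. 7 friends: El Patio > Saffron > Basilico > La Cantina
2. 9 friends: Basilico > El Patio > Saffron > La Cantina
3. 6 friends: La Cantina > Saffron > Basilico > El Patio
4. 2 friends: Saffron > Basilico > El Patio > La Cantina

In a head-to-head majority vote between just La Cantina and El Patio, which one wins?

El Patio

Voters preferring La Cantina to El Patio: 6; preferring El Patio to La Cantina: 18.
El Patio wins the head-to-head.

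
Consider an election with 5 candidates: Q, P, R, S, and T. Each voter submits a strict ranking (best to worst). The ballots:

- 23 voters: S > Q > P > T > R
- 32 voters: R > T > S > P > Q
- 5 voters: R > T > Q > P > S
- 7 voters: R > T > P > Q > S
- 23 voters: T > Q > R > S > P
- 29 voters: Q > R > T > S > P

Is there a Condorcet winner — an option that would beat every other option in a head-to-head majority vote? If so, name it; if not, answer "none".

Checking pairwise contests:
T beats Q 67–52.
Q beats P 80–39.
Q beats R 75–44.
Q beats S 64–55.
R beats T 73–46.
Every option loses at least one head-to-head, so there is no Condorcet winner.

none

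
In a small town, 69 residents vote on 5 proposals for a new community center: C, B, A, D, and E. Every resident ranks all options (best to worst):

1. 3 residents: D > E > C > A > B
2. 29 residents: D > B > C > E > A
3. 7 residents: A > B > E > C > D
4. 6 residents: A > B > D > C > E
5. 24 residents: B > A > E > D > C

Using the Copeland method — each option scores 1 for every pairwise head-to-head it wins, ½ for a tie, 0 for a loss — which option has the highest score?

C: beats E; loses to B, A, and D → score 1.
B: beats C, A, D, and E → score 4.
A: beats C, D, and E; loses to B → score 3.
D: beats C and E; loses to B and A → score 2.
E: loses to C, B, A, and D → score 0.
B has the best pairwise record.

B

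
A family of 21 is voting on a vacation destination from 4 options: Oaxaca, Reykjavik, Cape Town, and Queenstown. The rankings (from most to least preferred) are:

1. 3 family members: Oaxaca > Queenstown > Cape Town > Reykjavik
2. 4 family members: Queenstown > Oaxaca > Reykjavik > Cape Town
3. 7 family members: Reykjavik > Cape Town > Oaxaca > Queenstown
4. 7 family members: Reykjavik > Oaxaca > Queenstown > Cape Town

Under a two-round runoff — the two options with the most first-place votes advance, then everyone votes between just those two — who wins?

Reykjavik

Round 1 first-place votes: Oaxaca 3, Reykjavik 14, Cape Town 0, Queenstown 4.
Reykjavik and Queenstown advance.
Runoff: Reykjavik is preferred to Queenstown by 14 voters; Queenstown by 7.
Reykjavik wins the runoff.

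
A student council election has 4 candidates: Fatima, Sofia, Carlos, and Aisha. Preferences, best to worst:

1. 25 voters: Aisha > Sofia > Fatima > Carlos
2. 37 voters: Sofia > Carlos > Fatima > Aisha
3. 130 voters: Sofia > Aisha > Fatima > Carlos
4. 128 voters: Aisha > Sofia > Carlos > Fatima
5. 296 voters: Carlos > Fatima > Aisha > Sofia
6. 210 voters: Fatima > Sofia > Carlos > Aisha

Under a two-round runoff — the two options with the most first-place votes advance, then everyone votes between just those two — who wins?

Round 1 first-place votes: Fatima 210, Sofia 167, Carlos 296, Aisha 153.
Carlos and Fatima advance.
Runoff: Carlos is preferred to Fatima by 461 voters; Fatima by 365.
Carlos wins the runoff.

Carlos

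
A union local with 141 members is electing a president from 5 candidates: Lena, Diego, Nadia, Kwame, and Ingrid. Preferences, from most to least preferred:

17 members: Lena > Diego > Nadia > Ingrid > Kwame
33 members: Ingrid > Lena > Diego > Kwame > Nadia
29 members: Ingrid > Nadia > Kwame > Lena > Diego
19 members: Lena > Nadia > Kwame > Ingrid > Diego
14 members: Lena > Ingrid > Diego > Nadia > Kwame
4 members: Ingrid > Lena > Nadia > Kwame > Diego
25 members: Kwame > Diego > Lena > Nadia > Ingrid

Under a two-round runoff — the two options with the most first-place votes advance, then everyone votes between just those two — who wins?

Lena

Round 1 first-place votes: Lena 50, Diego 0, Nadia 0, Kwame 25, Ingrid 66.
Ingrid and Lena advance.
Runoff: Ingrid is preferred to Lena by 66 voters; Lena by 75.
Lena wins the runoff.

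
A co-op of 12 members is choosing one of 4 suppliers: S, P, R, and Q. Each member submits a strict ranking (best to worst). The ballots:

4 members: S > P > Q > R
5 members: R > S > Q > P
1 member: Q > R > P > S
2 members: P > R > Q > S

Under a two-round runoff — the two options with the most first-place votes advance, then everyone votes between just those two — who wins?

R

Round 1 first-place votes: S 4, P 2, R 5, Q 1.
R and S advance.
Runoff: R is preferred to S by 8 voters; S by 4.
R wins the runoff.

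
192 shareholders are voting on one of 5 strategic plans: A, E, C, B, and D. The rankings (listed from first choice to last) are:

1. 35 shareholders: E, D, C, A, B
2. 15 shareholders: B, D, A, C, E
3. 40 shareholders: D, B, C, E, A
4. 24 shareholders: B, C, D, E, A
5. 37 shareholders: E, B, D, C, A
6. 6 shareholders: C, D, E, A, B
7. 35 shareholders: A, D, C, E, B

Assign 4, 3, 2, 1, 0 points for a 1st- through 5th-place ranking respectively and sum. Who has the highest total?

A: 35·1 + 15·2 + 40·0 + 24·0 + 37·0 + 6·1 + 35·4 = 211
E: 35·4 + 15·0 + 40·1 + 24·1 + 37·4 + 6·2 + 35·1 = 399
C: 35·2 + 15·1 + 40·2 + 24·3 + 37·1 + 6·4 + 35·2 = 368
B: 35·0 + 15·4 + 40·3 + 24·4 + 37·3 + 6·0 + 35·0 = 387
D: 35·3 + 15·3 + 40·4 + 24·2 + 37·2 + 6·3 + 35·3 = 555
D has the highest Borda score (555).

D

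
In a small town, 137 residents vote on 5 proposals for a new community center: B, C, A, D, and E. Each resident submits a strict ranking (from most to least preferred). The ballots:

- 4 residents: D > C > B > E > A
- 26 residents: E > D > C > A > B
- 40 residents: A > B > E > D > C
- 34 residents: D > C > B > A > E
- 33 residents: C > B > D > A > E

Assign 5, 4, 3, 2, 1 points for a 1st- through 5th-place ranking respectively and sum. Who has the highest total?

B: 4·3 + 26·1 + 40·4 + 34·3 + 33·4 = 432
C: 4·4 + 26·3 + 40·1 + 34·4 + 33·5 = 435
A: 4·1 + 26·2 + 40·5 + 34·2 + 33·2 = 390
D: 4·5 + 26·4 + 40·2 + 34·5 + 33·3 = 473
E: 4·2 + 26·5 + 40·3 + 34·1 + 33·1 = 325
D has the highest Borda score (473).

D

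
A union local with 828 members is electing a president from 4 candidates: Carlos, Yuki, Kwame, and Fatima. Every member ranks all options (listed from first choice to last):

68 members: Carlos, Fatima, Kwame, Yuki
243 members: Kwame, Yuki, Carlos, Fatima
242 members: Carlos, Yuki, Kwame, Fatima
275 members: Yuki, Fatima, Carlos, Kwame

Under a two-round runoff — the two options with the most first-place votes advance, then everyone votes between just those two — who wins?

Round 1 first-place votes: Carlos 310, Yuki 275, Kwame 243, Fatima 0.
Carlos and Yuki advance.
Runoff: Carlos is preferred to Yuki by 310 voters; Yuki by 518.
Yuki wins the runoff.

Yuki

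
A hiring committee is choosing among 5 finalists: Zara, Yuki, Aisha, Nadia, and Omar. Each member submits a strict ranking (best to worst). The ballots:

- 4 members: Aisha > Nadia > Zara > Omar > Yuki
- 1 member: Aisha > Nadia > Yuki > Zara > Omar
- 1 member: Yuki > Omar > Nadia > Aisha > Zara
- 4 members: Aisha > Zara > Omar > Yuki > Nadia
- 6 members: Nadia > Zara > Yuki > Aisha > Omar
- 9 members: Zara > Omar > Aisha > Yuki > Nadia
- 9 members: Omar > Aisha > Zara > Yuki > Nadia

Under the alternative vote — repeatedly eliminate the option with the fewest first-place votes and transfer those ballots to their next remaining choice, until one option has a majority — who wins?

Zara

Round 1: Zara 9, Yuki 1, Aisha 9, Nadia 6, Omar 9. Eliminate Yuki.
Round 2: Zara 9, Aisha 9, Nadia 6, Omar 10. Eliminate Nadia.
Round 3: Zara 15, Aisha 9, Omar 10. Eliminate Aisha.
Round 4: Zara 24, Omar 10. Zara has a majority.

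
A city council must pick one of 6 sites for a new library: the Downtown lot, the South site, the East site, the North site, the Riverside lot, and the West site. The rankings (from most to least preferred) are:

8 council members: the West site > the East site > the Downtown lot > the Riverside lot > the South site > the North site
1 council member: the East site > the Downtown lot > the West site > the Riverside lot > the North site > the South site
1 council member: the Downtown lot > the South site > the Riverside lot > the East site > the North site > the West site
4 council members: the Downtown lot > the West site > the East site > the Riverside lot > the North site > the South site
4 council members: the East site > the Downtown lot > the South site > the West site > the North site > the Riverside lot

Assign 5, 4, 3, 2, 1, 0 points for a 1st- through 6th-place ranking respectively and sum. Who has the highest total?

the Downtown lot: 8·3 + 1·4 + 1·5 + 4·5 + 4·4 = 69
the South site: 8·1 + 1·0 + 1·4 + 4·0 + 4·3 = 24
the East site: 8·4 + 1·5 + 1·2 + 4·3 + 4·5 = 71
the North site: 8·0 + 1·1 + 1·1 + 4·1 + 4·1 = 10
the Riverside lot: 8·2 + 1·2 + 1·3 + 4·2 + 4·0 = 29
the West site: 8·5 + 1·3 + 1·0 + 4·4 + 4·2 = 67
the East site has the highest Borda score (71).

the East site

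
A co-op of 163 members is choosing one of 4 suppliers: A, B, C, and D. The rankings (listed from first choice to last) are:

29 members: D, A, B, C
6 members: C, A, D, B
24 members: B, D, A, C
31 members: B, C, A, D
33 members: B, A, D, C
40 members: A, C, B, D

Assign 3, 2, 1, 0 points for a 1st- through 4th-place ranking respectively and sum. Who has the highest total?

B

A: 29·2 + 6·2 + 24·1 + 31·1 + 33·2 + 40·3 = 311
B: 29·1 + 6·0 + 24·3 + 31·3 + 33·3 + 40·1 = 333
C: 29·0 + 6·3 + 24·0 + 31·2 + 33·0 + 40·2 = 160
D: 29·3 + 6·1 + 24·2 + 31·0 + 33·1 + 40·0 = 174
B has the highest Borda score (333).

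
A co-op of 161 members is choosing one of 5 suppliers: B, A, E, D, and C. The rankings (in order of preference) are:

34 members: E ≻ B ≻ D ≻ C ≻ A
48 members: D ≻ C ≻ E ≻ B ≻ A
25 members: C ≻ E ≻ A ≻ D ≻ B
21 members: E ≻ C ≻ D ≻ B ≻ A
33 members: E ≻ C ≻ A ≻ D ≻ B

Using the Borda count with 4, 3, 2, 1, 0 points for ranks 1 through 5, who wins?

B: 34·3 + 48·1 + 25·0 + 21·1 + 33·0 = 171
A: 34·0 + 48·0 + 25·2 + 21·0 + 33·2 = 116
E: 34·4 + 48·2 + 25·3 + 21·4 + 33·4 = 523
D: 34·2 + 48·4 + 25·1 + 21·2 + 33·1 = 360
C: 34·1 + 48·3 + 25·4 + 21·3 + 33·3 = 440
E has the highest Borda score (523).

E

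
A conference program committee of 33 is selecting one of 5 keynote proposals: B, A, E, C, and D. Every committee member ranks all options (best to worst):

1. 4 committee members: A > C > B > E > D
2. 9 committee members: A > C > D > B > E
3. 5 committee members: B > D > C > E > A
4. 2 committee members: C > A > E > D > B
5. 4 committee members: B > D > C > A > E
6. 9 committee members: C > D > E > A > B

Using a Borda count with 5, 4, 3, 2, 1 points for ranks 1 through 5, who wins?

C

B: 4·3 + 9·2 + 5·5 + 2·1 + 4·5 + 9·1 = 86
A: 4·5 + 9·5 + 5·1 + 2·4 + 4·2 + 9·2 = 104
E: 4·2 + 9·1 + 5·2 + 2·3 + 4·1 + 9·3 = 64
C: 4·4 + 9·4 + 5·3 + 2·5 + 4·3 + 9·5 = 134
D: 4·1 + 9·3 + 5·4 + 2·2 + 4·4 + 9·4 = 107
C has the highest Borda score (134).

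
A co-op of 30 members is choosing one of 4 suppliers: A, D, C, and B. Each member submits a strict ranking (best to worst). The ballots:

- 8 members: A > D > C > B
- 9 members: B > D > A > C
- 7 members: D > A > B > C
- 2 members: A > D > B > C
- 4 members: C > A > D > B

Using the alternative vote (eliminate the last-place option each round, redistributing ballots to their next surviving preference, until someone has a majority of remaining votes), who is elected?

Round 1: A 10, D 7, C 4, B 9. Eliminate C.
Round 2: A 14, D 7, B 9. Eliminate D.
Round 3: A 21, B 9. A has a majority.

A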